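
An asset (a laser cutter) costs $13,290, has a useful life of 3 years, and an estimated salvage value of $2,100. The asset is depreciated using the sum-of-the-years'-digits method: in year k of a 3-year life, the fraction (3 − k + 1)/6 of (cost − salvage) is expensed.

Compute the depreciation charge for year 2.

Depreciable base = $13,290 − $2,100 = $11,190.
Sum of the years' digits = 3+2+1 = 6.
Year 1: $11,190 × 3/6 = $5,595. Book value $7,695.
Year 2: $11,190 × 2/6 = $3,730. Book value $3,965.

$3,730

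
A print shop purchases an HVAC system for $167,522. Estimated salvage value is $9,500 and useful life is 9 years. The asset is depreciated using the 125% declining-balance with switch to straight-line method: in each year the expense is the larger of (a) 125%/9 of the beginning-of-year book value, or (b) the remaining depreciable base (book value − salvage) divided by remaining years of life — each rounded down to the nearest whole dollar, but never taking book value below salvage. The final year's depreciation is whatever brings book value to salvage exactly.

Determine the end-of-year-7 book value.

$41,990

Depreciable base = $167,522 − $9,500 = $158,022.
Year 1: DB = ⌊$167,522 × 125%/9⌋ = $23,266; SL = ⌊$158,022/9⌋ = $17,558 → take DB $23,266. Book value $144,256.
Year 2: DB = ⌊$144,256 × 125%/9⌋ = $20,035; SL = ⌊$134,756/8⌋ = $16,844 → take DB $20,035. Book value $124,221.
Year 3: DB = ⌊$124,221 × 125%/9⌋ = $17,252; SL = ⌊$114,721/7⌋ = $16,388 → take DB $17,252. Book value $106,969.
Year 4: DB = ⌊$106,969 × 125%/9⌋ = $14,856; SL = ⌊$97,469/6⌋ = $16,244 → take SL $16,244. Book value $90,725.
Year 5: DB = ⌊$90,725 × 125%/9⌋ = $12,600; SL = ⌊$81,225/5⌋ = $16,245 → take SL $16,245. Book value $74,480.
Year 6: DB = ⌊$74,480 × 125%/9⌋ = $10,344; SL = ⌊$64,980/4⌋ = $16,245 → take SL $16,245. Book value $58,235.
Year 7: DB = ⌊$58,235 × 125%/9⌋ = $8,088; SL = ⌊$48,735/3⌋ = $16,245 → take SL $16,245. Book value $41,990.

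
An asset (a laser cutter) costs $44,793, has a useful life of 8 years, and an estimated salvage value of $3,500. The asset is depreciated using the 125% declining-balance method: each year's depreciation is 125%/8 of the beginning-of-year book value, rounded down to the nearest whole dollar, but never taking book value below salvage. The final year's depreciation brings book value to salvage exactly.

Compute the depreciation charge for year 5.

$3,547

Depreciable base = $44,793 − $3,500 = $41,293.
Year 1: ⌊$44,793 × 125%/8⌋ = $6,998. Book value $37,795.
Year 2: ⌊$37,795 × 125%/8⌋ = $5,905. Book value $31,890.
Year 3: ⌊$31,890 × 125%/8⌋ = $4,982. Book value $26,908.
Year 4: ⌊$26,908 × 125%/8⌋ = $4,204. Book value $22,704.
Year 5: ⌊$22,704 × 125%/8⌋ = $3,547. Book value $19,157.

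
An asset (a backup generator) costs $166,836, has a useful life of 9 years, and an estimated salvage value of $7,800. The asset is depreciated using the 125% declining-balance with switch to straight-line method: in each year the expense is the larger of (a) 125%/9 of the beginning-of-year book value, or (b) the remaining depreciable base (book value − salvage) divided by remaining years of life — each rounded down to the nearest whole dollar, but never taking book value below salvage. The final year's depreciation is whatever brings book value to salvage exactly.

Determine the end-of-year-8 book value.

Depreciable base = $166,836 − $7,800 = $159,036.
Year 1: DB = ⌊$166,836 × 125%/9⌋ = $23,171; SL = ⌊$159,036/9⌋ = $17,670 → take DB $23,171. Book value $143,665.
Year 2: DB = ⌊$143,665 × 125%/9⌋ = $19,953; SL = ⌊$135,865/8⌋ = $16,983 → take DB $19,953. Book value $123,712.
Year 3: DB = ⌊$123,712 × 125%/9⌋ = $17,182; SL = ⌊$115,912/7⌋ = $16,558 → take DB $17,182. Book value $106,530.
Year 4: DB = ⌊$106,530 × 125%/9⌋ = $14,795; SL = ⌊$98,730/6⌋ = $16,455 → take SL $16,455. Book value $90,075.
Year 5: DB = ⌊$90,075 × 125%/9⌋ = $12,510; SL = ⌊$82,275/5⌋ = $16,455 → take SL $16,455. Book value $73,620.
Year 6: DB = ⌊$73,620 × 125%/9⌋ = $10,225; SL = ⌊$65,820/4⌋ = $16,455 → take SL $16,455. Book value $57,165.
Year 7: DB = ⌊$57,165 × 125%/9⌋ = $7,939; SL = ⌊$49,365/3⌋ = $16,455 → take SL $16,455. Book value $40,710.
Year 8: DB = ⌊$40,710 × 125%/9⌋ = $5,654; SL = ⌊$32,910/2⌋ = $16,455 → take SL $16,455. Book value $24,255.

$24,255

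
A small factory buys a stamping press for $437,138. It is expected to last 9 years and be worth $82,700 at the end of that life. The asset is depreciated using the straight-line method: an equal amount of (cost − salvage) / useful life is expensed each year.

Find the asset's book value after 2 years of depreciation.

$358,374

Depreciable base = $437,138 − $82,700 = $354,438.
Annual expense = $354,438 / 9 = $39,382.
End of year 1: book value $397,756.
End of year 2: book value $358,374.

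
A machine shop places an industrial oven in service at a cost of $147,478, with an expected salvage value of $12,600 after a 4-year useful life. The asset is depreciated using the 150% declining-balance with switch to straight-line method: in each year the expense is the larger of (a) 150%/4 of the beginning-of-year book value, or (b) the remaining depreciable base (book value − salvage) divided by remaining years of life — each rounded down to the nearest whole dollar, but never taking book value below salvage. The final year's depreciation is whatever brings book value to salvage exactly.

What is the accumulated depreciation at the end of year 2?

Depreciable base = $147,478 − $12,600 = $134,878.
Year 1: DB = ⌊$147,478 × 150%/4⌋ = $55,304; SL = ⌊$134,878/4⌋ = $33,719 → take DB $55,304. Book value $92,174.
Year 2: DB = ⌊$92,174 × 150%/4⌋ = $34,565; SL = ⌊$79,574/3⌋ = $26,524 → take DB $34,565. Book value $57,609.
Accumulated through year 2 = $147,478 − $57,609 = $89,869.

$89,869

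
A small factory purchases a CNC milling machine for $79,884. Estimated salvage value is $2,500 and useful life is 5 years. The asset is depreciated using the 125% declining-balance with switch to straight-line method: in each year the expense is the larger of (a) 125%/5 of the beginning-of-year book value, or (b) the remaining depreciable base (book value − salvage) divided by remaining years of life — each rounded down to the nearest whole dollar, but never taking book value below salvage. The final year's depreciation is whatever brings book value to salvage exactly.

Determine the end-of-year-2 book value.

Depreciable base = $79,884 − $2,500 = $77,384.
Year 1: DB = ⌊$79,884 × 125%/5⌋ = $19,971; SL = ⌊$77,384/5⌋ = $15,476 → take DB $19,971. Book value $59,913.
Year 2: DB = ⌊$59,913 × 125%/5⌋ = $14,978; SL = ⌊$57,413/4⌋ = $14,353 → take DB $14,978. Book value $44,935.

$44,935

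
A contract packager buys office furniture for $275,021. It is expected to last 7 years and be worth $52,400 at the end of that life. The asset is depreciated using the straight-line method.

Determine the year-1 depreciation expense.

$31,803

Depreciable base = $275,021 − $52,400 = $222,621.
Annual expense = $222,621 / 7 = $31,803.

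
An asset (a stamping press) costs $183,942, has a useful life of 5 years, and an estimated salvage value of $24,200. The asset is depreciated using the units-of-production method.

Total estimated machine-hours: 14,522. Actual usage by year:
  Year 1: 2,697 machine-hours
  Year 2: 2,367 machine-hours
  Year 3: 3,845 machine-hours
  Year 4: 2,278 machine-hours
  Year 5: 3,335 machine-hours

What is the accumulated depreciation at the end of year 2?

Depreciable base = $183,942 − $24,200 = $159,742.
Rate = $159,742 / 14,522 machine-hours = $11 per machine-hour.
Year 1: 2,697 × $11 = $29,667. Book value $154,275.
Year 2: 2,367 × $11 = $26,037. Book value $128,238.
Accumulated through year 2 = $183,942 − $128,238 = $55,704.

$55,704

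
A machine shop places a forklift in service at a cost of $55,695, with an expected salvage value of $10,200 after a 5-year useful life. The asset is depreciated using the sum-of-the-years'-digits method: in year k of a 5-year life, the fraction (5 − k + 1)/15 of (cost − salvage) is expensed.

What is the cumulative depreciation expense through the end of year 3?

$36,396

Depreciable base = $55,695 − $10,200 = $45,495.
Sum of the years' digits = 5+4+3+2+1 = 15.
Year 1: $45,495 × 5/15 = $15,165. Book value $40,530.
Year 2: $45,495 × 4/15 = $12,132. Book value $28,398.
Year 3: $45,495 × 3/15 = $9,099. Book value $19,299.
Accumulated through year 3 = $55,695 − $19,299 = $36,396.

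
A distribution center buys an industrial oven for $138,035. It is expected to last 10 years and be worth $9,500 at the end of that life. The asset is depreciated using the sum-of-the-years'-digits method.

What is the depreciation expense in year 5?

Depreciable base = $138,035 − $9,500 = $128,535.
Sum of the years' digits = 10+9+8+7+6+5+4+3+2+1 = 55.
Year 1: $128,535 × 10/55 = $23,370. Book value $114,665.
Year 2: $128,535 × 9/55 = $21,033. Book value $93,632.
Year 3: $128,535 × 8/55 = $18,696. Book value $74,936.
Year 4: $128,535 × 7/55 = $16,359. Book value $58,577.
Year 5: $128,535 × 6/55 = $14,022. Book value $44,555.

$14,022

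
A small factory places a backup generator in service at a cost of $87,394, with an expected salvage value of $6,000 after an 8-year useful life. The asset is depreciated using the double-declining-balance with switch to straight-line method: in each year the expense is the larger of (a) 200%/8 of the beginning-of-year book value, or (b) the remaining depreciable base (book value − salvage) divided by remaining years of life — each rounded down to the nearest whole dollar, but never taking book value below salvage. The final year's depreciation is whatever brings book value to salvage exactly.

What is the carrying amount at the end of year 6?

Depreciable base = $87,394 − $6,000 = $81,394.
Year 1: DB = ⌊$87,394 × 200%/8⌋ = $21,848; SL = ⌊$81,394/8⌋ = $10,174 → take DB $21,848. Book value $65,546.
Year 2: DB = ⌊$65,546 × 200%/8⌋ = $16,386; SL = ⌊$59,546/7⌋ = $8,506 → take DB $16,386. Book value $49,160.
Year 3: DB = ⌊$49,160 × 200%/8⌋ = $12,290; SL = ⌊$43,160/6⌋ = $7,193 → take DB $12,290. Book value $36,870.
Year 4: DB = ⌊$36,870 × 200%/8⌋ = $9,217; SL = ⌊$30,870/5⌋ = $6,174 → take DB $9,217. Book value $27,653.
Year 5: DB = ⌊$27,653 × 200%/8⌋ = $6,913; SL = ⌊$21,653/4⌋ = $5,413 → take DB $6,913. Book value $20,740.
Year 6: DB = ⌊$20,740 × 200%/8⌋ = $5,185; SL = ⌊$14,740/3⌋ = $4,913 → take DB $5,185. Book value $15,555.

$15,555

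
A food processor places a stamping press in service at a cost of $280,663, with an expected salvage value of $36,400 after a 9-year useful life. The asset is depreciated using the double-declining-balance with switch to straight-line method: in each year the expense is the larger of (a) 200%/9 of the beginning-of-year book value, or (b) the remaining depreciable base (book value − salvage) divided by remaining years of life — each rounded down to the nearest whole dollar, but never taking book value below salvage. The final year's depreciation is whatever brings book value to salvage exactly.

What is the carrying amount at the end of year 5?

$79,886

Depreciable base = $280,663 − $36,400 = $244,263.
Year 1: DB = ⌊$280,663 × 200%/9⌋ = $62,369; SL = ⌊$244,263/9⌋ = $27,140 → take DB $62,369. Book value $218,294.
Year 2: DB = ⌊$218,294 × 200%/9⌋ = $48,509; SL = ⌊$181,894/8⌋ = $22,736 → take DB $48,509. Book value $169,785.
Year 3: DB = ⌊$169,785 × 200%/9⌋ = $37,730; SL = ⌊$133,385/7⌋ = $19,055 → take DB $37,730. Book value $132,055.
Year 4: DB = ⌊$132,055 × 200%/9⌋ = $29,345; SL = ⌊$95,655/6⌋ = $15,942 → take DB $29,345. Book value $102,710.
Year 5: DB = ⌊$102,710 × 200%/9⌋ = $22,824; SL = ⌊$66,310/5⌋ = $13,262 → take DB $22,824. Book value $79,886.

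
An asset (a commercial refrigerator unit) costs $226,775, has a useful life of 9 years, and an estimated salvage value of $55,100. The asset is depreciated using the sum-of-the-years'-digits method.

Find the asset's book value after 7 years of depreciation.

Depreciable base = $226,775 − $55,100 = $171,675.
Sum of the years' digits = 9+8+7+6+5+4+3+2+1 = 45.
Year 1: $171,675 × 9/45 = $34,335. Book value $192,440.
Year 2: $171,675 × 8/45 = $30,520. Book value $161,920.
Year 3: $171,675 × 7/45 = $26,705. Book value $135,215.
Year 4: $171,675 × 6/45 = $22,890. Book value $112,325.
Year 5: $171,675 × 5/45 = $19,075. Book value $93,250.
Year 6: $171,675 × 4/45 = $15,260. Book value $77,990.
Year 7: $171,675 × 3/45 = $11,445. Book value $66,545.

$66,545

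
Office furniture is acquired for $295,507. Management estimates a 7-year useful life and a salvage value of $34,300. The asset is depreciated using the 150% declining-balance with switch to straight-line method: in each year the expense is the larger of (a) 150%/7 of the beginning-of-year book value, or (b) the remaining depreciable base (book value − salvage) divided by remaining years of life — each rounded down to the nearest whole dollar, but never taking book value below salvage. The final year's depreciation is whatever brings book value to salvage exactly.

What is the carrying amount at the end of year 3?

$143,340

Depreciable base = $295,507 − $34,300 = $261,207.
Year 1: DB = ⌊$295,507 × 150%/7⌋ = $63,322; SL = ⌊$261,207/7⌋ = $37,315 → take DB $63,322. Book value $232,185.
Year 2: DB = ⌊$232,185 × 150%/7⌋ = $49,753; SL = ⌊$197,885/6⌋ = $32,980 → take DB $49,753. Book value $182,432.
Year 3: DB = ⌊$182,432 × 150%/7⌋ = $39,092; SL = ⌊$148,132/5⌋ = $29,626 → take DB $39,092. Book value $143,340.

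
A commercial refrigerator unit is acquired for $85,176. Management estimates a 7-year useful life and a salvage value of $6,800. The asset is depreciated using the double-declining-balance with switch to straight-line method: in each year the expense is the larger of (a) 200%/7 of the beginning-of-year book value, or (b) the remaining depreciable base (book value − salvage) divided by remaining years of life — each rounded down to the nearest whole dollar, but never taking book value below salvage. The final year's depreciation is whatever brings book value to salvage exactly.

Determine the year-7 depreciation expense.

Depreciable base = $85,176 − $6,800 = $78,376.
Year 1: DB = ⌊$85,176 × 200%/7⌋ = $24,336; SL = ⌊$78,376/7⌋ = $11,196 → take DB $24,336. Book value $60,840.
Year 2: DB = ⌊$60,840 × 200%/7⌋ = $17,382; SL = ⌊$54,040/6⌋ = $9,006 → take DB $17,382. Book value $43,458.
Year 3: DB = ⌊$43,458 × 200%/7⌋ = $12,416; SL = ⌊$36,658/5⌋ = $7,331 → take DB $12,416. Book value $31,042.
Year 4: DB = ⌊$31,042 × 200%/7⌋ = $8,869; SL = ⌊$24,242/4⌋ = $6,060 → take DB $8,869. Book value $22,173.
Year 5: DB = ⌊$22,173 × 200%/7⌋ = $6,335; SL = ⌊$15,373/3⌋ = $5,124 → take DB $6,335. Book value $15,838.
Year 6: DB = ⌊$15,838 × 200%/7⌋ = $4,525; SL = ⌊$9,038/2⌋ = $4,519 → take DB $4,525. Book value $11,313.
Year 7 (final): $11,313 − $6,800 = $4,513. Book value $6,800.

$4,513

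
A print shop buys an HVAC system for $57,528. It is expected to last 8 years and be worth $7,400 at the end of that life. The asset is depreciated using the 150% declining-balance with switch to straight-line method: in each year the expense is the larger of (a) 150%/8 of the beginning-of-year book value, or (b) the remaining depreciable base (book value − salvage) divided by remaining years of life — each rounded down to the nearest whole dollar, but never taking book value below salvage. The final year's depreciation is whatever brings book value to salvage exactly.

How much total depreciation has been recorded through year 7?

$45,804

Depreciable base = $57,528 − $7,400 = $50,128.
Year 1: DB = ⌊$57,528 × 150%/8⌋ = $10,786; SL = ⌊$50,128/8⌋ = $6,266 → take DB $10,786. Book value $46,742.
Year 2: DB = ⌊$46,742 × 150%/8⌋ = $8,764; SL = ⌊$39,342/7⌋ = $5,620 → take DB $8,764. Book value $37,978.
Year 3: DB = ⌊$37,978 × 150%/8⌋ = $7,120; SL = ⌊$30,578/6⌋ = $5,096 → take DB $7,120. Book value $30,858.
Year 4: DB = ⌊$30,858 × 150%/8⌋ = $5,785; SL = ⌊$23,458/5⌋ = $4,691 → take DB $5,785. Book value $25,073.
Year 5: DB = ⌊$25,073 × 150%/8⌋ = $4,701; SL = ⌊$17,673/4⌋ = $4,418 → take DB $4,701. Book value $20,372.
Year 6: DB = ⌊$20,372 × 150%/8⌋ = $3,819; SL = ⌊$12,972/3⌋ = $4,324 → take SL $4,324. Book value $16,048.
Year 7: DB = ⌊$16,048 × 150%/8⌋ = $3,009; SL = ⌊$8,648/2⌋ = $4,324 → take SL $4,324. Book value $11,724.
Accumulated through year 7 = $57,528 − $11,724 = $45,804.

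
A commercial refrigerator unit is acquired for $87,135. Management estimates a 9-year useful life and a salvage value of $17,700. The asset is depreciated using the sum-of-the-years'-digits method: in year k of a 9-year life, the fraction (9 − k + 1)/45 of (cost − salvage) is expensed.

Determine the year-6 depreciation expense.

$6,172

Depreciable base = $87,135 − $17,700 = $69,435.
Sum of the years' digits = 9+8+7+6+5+4+3+2+1 = 45.
Year 1: $69,435 × 9/45 = $13,887. Book value $73,248.
Year 2: $69,435 × 8/45 = $12,344. Book value $60,904.
Year 3: $69,435 × 7/45 = $10,801. Book value $50,103.
Year 4: $69,435 × 6/45 = $9,258. Book value $40,845.
Year 5: $69,435 × 5/45 = $7,715. Book value $33,130.
Year 6: $69,435 × 4/45 = $6,172. Book value $26,958.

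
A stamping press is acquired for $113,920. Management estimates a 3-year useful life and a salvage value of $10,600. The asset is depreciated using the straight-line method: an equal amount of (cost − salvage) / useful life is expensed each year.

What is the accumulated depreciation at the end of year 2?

Depreciable base = $113,920 − $10,600 = $103,320.
Annual expense = $103,320 / 3 = $34,440.
End of year 1: book value $79,480.
End of year 2: book value $45,040.
Accumulated through year 2 = $113,920 − $45,040 = $68,880.

$68,880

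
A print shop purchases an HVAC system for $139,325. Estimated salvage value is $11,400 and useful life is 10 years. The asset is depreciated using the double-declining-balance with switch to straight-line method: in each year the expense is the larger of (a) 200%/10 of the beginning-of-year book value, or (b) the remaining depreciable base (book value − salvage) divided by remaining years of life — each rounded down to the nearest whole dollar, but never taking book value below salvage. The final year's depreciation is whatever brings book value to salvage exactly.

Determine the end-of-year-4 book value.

$57,068

Depreciable base = $139,325 − $11,400 = $127,925.
Year 1: DB = ⌊$139,325 × 200%/10⌋ = $27,865; SL = ⌊$127,925/10⌋ = $12,792 → take DB $27,865. Book value $111,460.
Year 2: DB = ⌊$111,460 × 200%/10⌋ = $22,292; SL = ⌊$100,060/9⌋ = $11,117 → take DB $22,292. Book value $89,168.
Year 3: DB = ⌊$89,168 × 200%/10⌋ = $17,833; SL = ⌊$77,768/8⌋ = $9,721 → take DB $17,833. Book value $71,335.
Year 4: DB = ⌊$71,335 × 200%/10⌋ = $14,267; SL = ⌊$59,935/7⌋ = $8,562 → take DB $14,267. Book value $57,068.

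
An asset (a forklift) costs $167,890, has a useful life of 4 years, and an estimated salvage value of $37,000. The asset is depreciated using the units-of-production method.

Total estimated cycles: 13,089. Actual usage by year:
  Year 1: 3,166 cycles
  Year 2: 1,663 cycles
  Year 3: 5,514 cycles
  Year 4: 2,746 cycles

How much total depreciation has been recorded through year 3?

Depreciable base = $167,890 − $37,000 = $130,890.
Rate = $130,890 / 13,089 cycles = $10 per cycle.
Year 1: 3,166 × $10 = $31,660. Book value $136,230.
Year 2: 1,663 × $10 = $16,630. Book value $119,600.
Year 3: 5,514 × $10 = $55,140. Book value $64,460.
Accumulated through year 3 = $167,890 − $64,460 = $103,430.

$103,430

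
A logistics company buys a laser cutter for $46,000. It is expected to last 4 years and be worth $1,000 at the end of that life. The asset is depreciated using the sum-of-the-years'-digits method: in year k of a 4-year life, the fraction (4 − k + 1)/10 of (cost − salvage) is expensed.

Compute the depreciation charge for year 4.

Depreciable base = $46,000 − $1,000 = $45,000.
Sum of the years' digits = 4+3+2+1 = 10.
Year 1: $45,000 × 4/10 = $18,000. Book value $28,000.
Year 2: $45,000 × 3/10 = $13,500. Book value $14,500.
Year 3: $45,000 × 2/10 = $9,000. Book value $5,500.
Year 4: $45,000 × 1/10 = $4,500. Book value $1,000.

$4,500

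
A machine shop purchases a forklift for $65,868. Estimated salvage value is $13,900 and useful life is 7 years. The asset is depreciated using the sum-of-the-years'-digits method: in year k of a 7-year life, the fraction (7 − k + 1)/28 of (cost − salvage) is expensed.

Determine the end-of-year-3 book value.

Depreciable base = $65,868 − $13,900 = $51,968.
Sum of the years' digits = 7+6+5+4+3+2+1 = 28.
Year 1: $51,968 × 7/28 = $12,992. Book value $52,876.
Year 2: $51,968 × 6/28 = $11,136. Book value $41,740.
Year 3: $51,968 × 5/28 = $9,280. Book value $32,460.

$32,460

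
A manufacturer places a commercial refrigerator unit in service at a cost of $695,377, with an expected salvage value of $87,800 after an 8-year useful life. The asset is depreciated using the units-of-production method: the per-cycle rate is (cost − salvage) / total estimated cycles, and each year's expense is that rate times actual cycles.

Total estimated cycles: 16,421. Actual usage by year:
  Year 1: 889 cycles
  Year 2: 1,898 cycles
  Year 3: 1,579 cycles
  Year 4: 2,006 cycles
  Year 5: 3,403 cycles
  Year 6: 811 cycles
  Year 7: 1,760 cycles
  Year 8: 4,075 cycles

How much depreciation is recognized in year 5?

$125,911

Depreciable base = $695,377 − $87,800 = $607,577.
Rate = $607,577 / 16,421 cycles = $37 per cycle.
Year 1: 889 × $37 = $32,893. Book value $662,484.
Year 2: 1,898 × $37 = $70,226. Book value $592,258.
Year 3: 1,579 × $37 = $58,423. Book value $533,835.
Year 4: 2,006 × $37 = $74,222. Book value $459,613.
Year 5: 3,403 × $37 = $125,911. Book value $333,702.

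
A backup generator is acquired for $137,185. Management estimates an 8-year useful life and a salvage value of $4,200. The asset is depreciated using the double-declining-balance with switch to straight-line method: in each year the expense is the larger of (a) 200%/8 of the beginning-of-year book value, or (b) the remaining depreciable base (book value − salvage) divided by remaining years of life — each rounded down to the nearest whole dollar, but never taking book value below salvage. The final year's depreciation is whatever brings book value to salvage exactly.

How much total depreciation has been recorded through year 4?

$93,778

Depreciable base = $137,185 − $4,200 = $132,985.
Year 1: DB = ⌊$137,185 × 200%/8⌋ = $34,296; SL = ⌊$132,985/8⌋ = $16,623 → take DB $34,296. Book value $102,889.
Year 2: DB = ⌊$102,889 × 200%/8⌋ = $25,722; SL = ⌊$98,689/7⌋ = $14,098 → take DB $25,722. Book value $77,167.
Year 3: DB = ⌊$77,167 × 200%/8⌋ = $19,291; SL = ⌊$72,967/6⌋ = $12,161 → take DB $19,291. Book value $57,876.
Year 4: DB = ⌊$57,876 × 200%/8⌋ = $14,469; SL = ⌊$53,676/5⌋ = $10,735 → take DB $14,469. Book value $43,407.
Accumulated through year 4 = $137,185 − $43,407 = $93,778.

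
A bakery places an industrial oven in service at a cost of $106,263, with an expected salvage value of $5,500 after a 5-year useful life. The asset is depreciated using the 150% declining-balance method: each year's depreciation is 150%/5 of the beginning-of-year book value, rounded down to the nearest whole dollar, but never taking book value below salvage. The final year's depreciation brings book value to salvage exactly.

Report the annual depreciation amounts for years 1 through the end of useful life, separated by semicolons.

Depreciable base = $106,263 − $5,500 = $100,763.
Year 1: ⌊$106,263 × 150%/5⌋ = $31,878. Book value $74,385.
Year 2: ⌊$74,385 × 150%/5⌋ = $22,315. Book value $52,070.
Year 3: ⌊$52,070 × 150%/5⌋ = $15,621. Book value $36,449.
Year 4: ⌊$36,449 × 150%/5⌋ = $10,934. Book value $25,515.
Year 5 (final): $25,515 − $5,500 = $20,015. Book value $5,500.

$31,878; $22,315; $15,621; $10,934; $20,015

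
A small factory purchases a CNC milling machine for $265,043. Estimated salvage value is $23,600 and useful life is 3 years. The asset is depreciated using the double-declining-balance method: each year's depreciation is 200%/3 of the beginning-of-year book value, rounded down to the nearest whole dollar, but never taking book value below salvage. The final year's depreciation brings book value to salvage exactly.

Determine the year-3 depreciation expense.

Depreciable base = $265,043 − $23,600 = $241,443.
Year 1: ⌊$265,043 × 200%/3⌋ = $176,695. Book value $88,348.
Year 2: ⌊$88,348 × 200%/3⌋ = $58,898. Book value $29,450.
Year 3 (final): $29,450 − $23,600 = $5,850. Book value $23,600.

$5,850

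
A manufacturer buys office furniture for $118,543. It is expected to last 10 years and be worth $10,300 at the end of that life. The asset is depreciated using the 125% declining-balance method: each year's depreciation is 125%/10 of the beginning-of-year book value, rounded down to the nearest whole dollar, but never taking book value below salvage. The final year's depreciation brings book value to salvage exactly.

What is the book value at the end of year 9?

Depreciable base = $118,543 − $10,300 = $108,243.
Year 1: ⌊$118,543 × 125%/10⌋ = $14,817. Book value $103,726.
Year 2: ⌊$103,726 × 125%/10⌋ = $12,965. Book value $90,761.
Year 3: ⌊$90,761 × 125%/10⌋ = $11,345. Book value $79,416.
Year 4: ⌊$79,416 × 125%/10⌋ = $9,927. Book value $69,489.
Year 5: ⌊$69,489 × 125%/10⌋ = $8,686. Book value $60,803.
Year 6: ⌊$60,803 × 125%/10⌋ = $7,600. Book value $53,203.
Year 7: ⌊$53,203 × 125%/10⌋ = $6,650. Book value $46,553.
Year 8: ⌊$46,553 × 125%/10⌋ = $5,819. Book value $40,734.
Year 9: ⌊$40,734 × 125%/10⌋ = $5,091. Book value $35,643.

$35,643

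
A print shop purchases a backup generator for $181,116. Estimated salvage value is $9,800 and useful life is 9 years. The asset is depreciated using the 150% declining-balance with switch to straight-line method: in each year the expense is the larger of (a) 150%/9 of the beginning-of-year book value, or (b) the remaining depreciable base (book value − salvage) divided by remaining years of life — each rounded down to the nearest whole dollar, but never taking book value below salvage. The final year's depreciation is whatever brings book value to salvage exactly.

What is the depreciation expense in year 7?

$15,509

Depreciable base = $181,116 − $9,800 = $171,316.
Year 1: DB = ⌊$181,116 × 150%/9⌋ = $30,186; SL = ⌊$171,316/9⌋ = $19,035 → take DB $30,186. Book value $150,930.
Year 2: DB = ⌊$150,930 × 150%/9⌋ = $25,155; SL = ⌊$141,130/8⌋ = $17,641 → take DB $25,155. Book value $125,775.
Year 3: DB = ⌊$125,775 × 150%/9⌋ = $20,962; SL = ⌊$115,975/7⌋ = $16,567 → take DB $20,962. Book value $104,813.
Year 4: DB = ⌊$104,813 × 150%/9⌋ = $17,468; SL = ⌊$95,013/6⌋ = $15,835 → take DB $17,468. Book value $87,345.
Year 5: DB = ⌊$87,345 × 150%/9⌋ = $14,557; SL = ⌊$77,545/5⌋ = $15,509 → take SL $15,509. Book value $71,836.
Year 6: DB = ⌊$71,836 × 150%/9⌋ = $11,972; SL = ⌊$62,036/4⌋ = $15,509 → take SL $15,509. Book value $56,327.
Year 7: DB = ⌊$56,327 × 150%/9⌋ = $9,387; SL = ⌊$46,527/3⌋ = $15,509 → take SL $15,509. Book value $40,818.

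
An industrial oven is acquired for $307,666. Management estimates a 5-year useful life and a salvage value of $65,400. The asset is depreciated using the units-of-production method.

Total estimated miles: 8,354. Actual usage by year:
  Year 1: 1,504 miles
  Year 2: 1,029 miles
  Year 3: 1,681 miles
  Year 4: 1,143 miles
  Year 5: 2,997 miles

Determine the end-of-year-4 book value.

$152,313

Depreciable base = $307,666 − $65,400 = $242,266.
Rate = $242,266 / 8,354 miles = $29 per mile.
Year 1: 1,504 × $29 = $43,616. Book value $264,050.
Year 2: 1,029 × $29 = $29,841. Book value $234,209.
Year 3: 1,681 × $29 = $48,749. Book value $185,460.
Year 4: 1,143 × $29 = $33,147. Book value $152,313.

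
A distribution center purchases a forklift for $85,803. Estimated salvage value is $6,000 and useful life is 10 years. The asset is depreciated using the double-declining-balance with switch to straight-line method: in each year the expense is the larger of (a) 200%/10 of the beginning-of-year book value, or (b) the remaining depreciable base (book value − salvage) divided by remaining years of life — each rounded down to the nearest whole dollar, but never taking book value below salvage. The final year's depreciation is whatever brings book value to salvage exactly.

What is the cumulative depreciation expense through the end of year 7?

Depreciable base = $85,803 − $6,000 = $79,803.
Year 1: DB = ⌊$85,803 × 200%/10⌋ = $17,160; SL = ⌊$79,803/10⌋ = $7,980 → take DB $17,160. Book value $68,643.
Year 2: DB = ⌊$68,643 × 200%/10⌋ = $13,728; SL = ⌊$62,643/9⌋ = $6,960 → take DB $13,728. Book value $54,915.
Year 3: DB = ⌊$54,915 × 200%/10⌋ = $10,983; SL = ⌊$48,915/8⌋ = $6,114 → take DB $10,983. Book value $43,932.
Year 4: DB = ⌊$43,932 × 200%/10⌋ = $8,786; SL = ⌊$37,932/7⌋ = $5,418 → take DB $8,786. Book value $35,146.
Year 5: DB = ⌊$35,146 × 200%/10⌋ = $7,029; SL = ⌊$29,146/6⌋ = $4,857 → take DB $7,029. Book value $28,117.
Year 6: DB = ⌊$28,117 × 200%/10⌋ = $5,623; SL = ⌊$22,117/5⌋ = $4,423 → take DB $5,623. Book value $22,494.
Year 7: DB = ⌊$22,494 × 200%/10⌋ = $4,498; SL = ⌊$16,494/4⌋ = $4,123 → take DB $4,498. Book value $17,996.
Accumulated through year 7 = $85,803 − $17,996 = $67,807.

$67,807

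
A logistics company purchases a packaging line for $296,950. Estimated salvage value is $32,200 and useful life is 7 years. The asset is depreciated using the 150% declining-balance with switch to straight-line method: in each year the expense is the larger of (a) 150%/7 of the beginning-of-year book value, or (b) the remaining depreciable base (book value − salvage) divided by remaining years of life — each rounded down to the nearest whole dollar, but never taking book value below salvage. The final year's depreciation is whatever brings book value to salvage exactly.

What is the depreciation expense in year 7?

Depreciable base = $296,950 − $32,200 = $264,750.
Year 1: DB = ⌊$296,950 × 150%/7⌋ = $63,632; SL = ⌊$264,750/7⌋ = $37,821 → take DB $63,632. Book value $233,318.
Year 2: DB = ⌊$233,318 × 150%/7⌋ = $49,996; SL = ⌊$201,118/6⌋ = $33,519 → take DB $49,996. Book value $183,322.
Year 3: DB = ⌊$183,322 × 150%/7⌋ = $39,283; SL = ⌊$151,122/5⌋ = $30,224 → take DB $39,283. Book value $144,039.
Year 4: DB = ⌊$144,039 × 150%/7⌋ = $30,865; SL = ⌊$111,839/4⌋ = $27,959 → take DB $30,865. Book value $113,174.
Year 5: DB = ⌊$113,174 × 150%/7⌋ = $24,251; SL = ⌊$80,974/3⌋ = $26,991 → take SL $26,991. Book value $86,183.
Year 6: DB = ⌊$86,183 × 150%/7⌋ = $18,467; SL = ⌊$53,983/2⌋ = $26,991 → take SL $26,991. Book value $59,192.
Year 7 (final): $59,192 − $32,200 = $26,992. Book value $32,200.

$26,992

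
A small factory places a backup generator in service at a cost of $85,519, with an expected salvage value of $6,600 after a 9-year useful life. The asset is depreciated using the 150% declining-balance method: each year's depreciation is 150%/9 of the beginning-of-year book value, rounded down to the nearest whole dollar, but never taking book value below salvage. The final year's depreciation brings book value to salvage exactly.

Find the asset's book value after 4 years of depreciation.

$41,243

Depreciable base = $85,519 − $6,600 = $78,919.
Year 1: ⌊$85,519 × 150%/9⌋ = $14,253. Book value $71,266.
Year 2: ⌊$71,266 × 150%/9⌋ = $11,877. Book value $59,389.
Year 3: ⌊$59,389 × 150%/9⌋ = $9,898. Book value $49,491.
Year 4: ⌊$49,491 × 150%/9⌋ = $8,248. Book value $41,243.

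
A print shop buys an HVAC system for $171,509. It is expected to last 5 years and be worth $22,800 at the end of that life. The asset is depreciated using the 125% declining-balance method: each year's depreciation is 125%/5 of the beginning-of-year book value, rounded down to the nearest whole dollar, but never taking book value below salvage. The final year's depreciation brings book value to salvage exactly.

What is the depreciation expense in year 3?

$24,118

Depreciable base = $171,509 − $22,800 = $148,709.
Year 1: ⌊$171,509 × 125%/5⌋ = $42,877. Book value $128,632.
Year 2: ⌊$128,632 × 125%/5⌋ = $32,158. Book value $96,474.
Year 3: ⌊$96,474 × 125%/5⌋ = $24,118. Book value $72,356.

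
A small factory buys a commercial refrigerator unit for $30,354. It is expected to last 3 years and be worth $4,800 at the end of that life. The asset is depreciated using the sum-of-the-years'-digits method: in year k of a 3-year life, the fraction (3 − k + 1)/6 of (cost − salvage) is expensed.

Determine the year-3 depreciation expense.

$4,259

Depreciable base = $30,354 − $4,800 = $25,554.
Sum of the years' digits = 3+2+1 = 6.
Year 1: $25,554 × 3/6 = $12,777. Book value $17,577.
Year 2: $25,554 × 2/6 = $8,518. Book value $9,059.
Year 3: $25,554 × 1/6 = $4,259. Book value $4,800.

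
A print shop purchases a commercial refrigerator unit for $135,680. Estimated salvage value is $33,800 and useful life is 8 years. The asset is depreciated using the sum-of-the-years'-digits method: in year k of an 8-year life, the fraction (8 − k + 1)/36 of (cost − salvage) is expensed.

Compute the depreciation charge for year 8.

$2,830

Depreciable base = $135,680 − $33,800 = $101,880.
Sum of the years' digits = 8+7+6+5+4+3+2+1 = 36.
Year 1: $101,880 × 8/36 = $22,640. Book value $113,040.
Year 2: $101,880 × 7/36 = $19,810. Book value $93,230.
Year 3: $101,880 × 6/36 = $16,980. Book value $76,250.
Year 4: $101,880 × 5/36 = $14,150. Book value $62,100.
Year 5: $101,880 × 4/36 = $11,320. Book value $50,780.
Year 6: $101,880 × 3/36 = $8,490. Book value $42,290.
Year 7: $101,880 × 2/36 = $5,660. Book value $36,630.
Year 8: $101,880 × 1/36 = $2,830. Book value $33,800.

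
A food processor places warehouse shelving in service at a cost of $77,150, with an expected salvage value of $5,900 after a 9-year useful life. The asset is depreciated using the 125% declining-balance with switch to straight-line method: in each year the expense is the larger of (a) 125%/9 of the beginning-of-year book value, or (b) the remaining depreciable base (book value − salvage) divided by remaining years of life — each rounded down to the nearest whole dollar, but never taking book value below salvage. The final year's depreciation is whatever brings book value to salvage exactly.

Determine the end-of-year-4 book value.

$42,036

Depreciable base = $77,150 − $5,900 = $71,250.
Year 1: DB = ⌊$77,150 × 125%/9⌋ = $10,715; SL = ⌊$71,250/9⌋ = $7,916 → take DB $10,715. Book value $66,435.
Year 2: DB = ⌊$66,435 × 125%/9⌋ = $9,227; SL = ⌊$60,535/8⌋ = $7,566 → take DB $9,227. Book value $57,208.
Year 3: DB = ⌊$57,208 × 125%/9⌋ = $7,945; SL = ⌊$51,308/7⌋ = $7,329 → take DB $7,945. Book value $49,263.
Year 4: DB = ⌊$49,263 × 125%/9⌋ = $6,842; SL = ⌊$43,363/6⌋ = $7,227 → take SL $7,227. Book value $42,036.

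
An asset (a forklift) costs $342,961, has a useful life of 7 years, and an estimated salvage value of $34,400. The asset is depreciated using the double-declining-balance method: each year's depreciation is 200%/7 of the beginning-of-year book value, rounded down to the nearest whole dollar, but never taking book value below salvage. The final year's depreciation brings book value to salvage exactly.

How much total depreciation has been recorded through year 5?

$279,191

Depreciable base = $342,961 − $34,400 = $308,561.
Year 1: ⌊$342,961 × 200%/7⌋ = $97,988. Book value $244,973.
Year 2: ⌊$244,973 × 200%/7⌋ = $69,992. Book value $174,981.
Year 3: ⌊$174,981 × 200%/7⌋ = $49,994. Book value $124,987.
Year 4: ⌊$124,987 × 200%/7⌋ = $35,710. Book value $89,277.
Year 5: ⌊$89,277 × 200%/7⌋ = $25,507. Book value $63,770.
Accumulated through year 5 = $342,961 − $63,770 = $279,191.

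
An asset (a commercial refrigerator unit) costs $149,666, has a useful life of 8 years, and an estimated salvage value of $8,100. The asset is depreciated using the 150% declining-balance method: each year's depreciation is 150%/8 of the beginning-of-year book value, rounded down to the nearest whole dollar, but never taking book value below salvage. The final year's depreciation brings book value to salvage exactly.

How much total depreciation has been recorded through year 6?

$106,605

Depreciable base = $149,666 − $8,100 = $141,566.
Year 1: ⌊$149,666 × 150%/8⌋ = $28,062. Book value $121,604.
Year 2: ⌊$121,604 × 150%/8⌋ = $22,800. Book value $98,804.
Year 3: ⌊$98,804 × 150%/8⌋ = $18,525. Book value $80,279.
Year 4: ⌊$80,279 × 150%/8⌋ = $15,052. Book value $65,227.
Year 5: ⌊$65,227 × 150%/8⌋ = $12,230. Book value $52,997.
Year 6: ⌊$52,997 × 150%/8⌋ = $9,936. Book value $43,061.
Accumulated through year 6 = $149,666 − $43,061 = $106,605.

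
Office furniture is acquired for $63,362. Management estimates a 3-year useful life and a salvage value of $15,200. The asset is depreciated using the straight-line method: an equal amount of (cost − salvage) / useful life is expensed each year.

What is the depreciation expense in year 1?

Depreciable base = $63,362 − $15,200 = $48,162.
Annual expense = $48,162 / 3 = $16,054.

$16,054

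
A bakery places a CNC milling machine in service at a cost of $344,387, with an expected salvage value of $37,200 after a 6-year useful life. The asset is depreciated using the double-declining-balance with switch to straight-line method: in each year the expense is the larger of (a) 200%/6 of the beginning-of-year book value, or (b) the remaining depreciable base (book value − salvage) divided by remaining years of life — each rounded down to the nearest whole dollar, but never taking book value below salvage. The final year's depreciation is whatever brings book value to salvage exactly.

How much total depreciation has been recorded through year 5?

$299,035

Depreciable base = $344,387 − $37,200 = $307,187.
Year 1: DB = ⌊$344,387 × 200%/6⌋ = $114,795; SL = ⌊$307,187/6⌋ = $51,197 → take DB $114,795. Book value $229,592.
Year 2: DB = ⌊$229,592 × 200%/6⌋ = $76,530; SL = ⌊$192,392/5⌋ = $38,478 → take DB $76,530. Book value $153,062.
Year 3: DB = ⌊$153,062 × 200%/6⌋ = $51,020; SL = ⌊$115,862/4⌋ = $28,965 → take DB $51,020. Book value $102,042.
Year 4: DB = ⌊$102,042 × 200%/6⌋ = $34,014; SL = ⌊$64,842/3⌋ = $21,614 → take DB $34,014. Book value $68,028.
Year 5: DB = ⌊$68,028 × 200%/6⌋ = $22,676; SL = ⌊$30,828/2⌋ = $15,414 → take DB $22,676. Book value $45,352.
Accumulated through year 5 = $344,387 − $45,352 = $299,035.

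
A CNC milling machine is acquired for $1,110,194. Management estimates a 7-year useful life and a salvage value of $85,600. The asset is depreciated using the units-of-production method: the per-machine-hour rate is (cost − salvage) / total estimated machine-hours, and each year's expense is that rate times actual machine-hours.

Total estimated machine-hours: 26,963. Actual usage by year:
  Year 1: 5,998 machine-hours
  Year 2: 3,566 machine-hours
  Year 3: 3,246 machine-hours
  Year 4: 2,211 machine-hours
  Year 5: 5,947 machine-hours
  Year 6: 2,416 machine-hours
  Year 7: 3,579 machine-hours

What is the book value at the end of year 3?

Depreciable base = $1,110,194 − $85,600 = $1,024,594.
Rate = $1,024,594 / 26,963 machine-hours = $38 per machine-hour.
Year 1: 5,998 × $38 = $227,924. Book value $882,270.
Year 2: 3,566 × $38 = $135,508. Book value $746,762.
Year 3: 3,246 × $38 = $123,348. Book value $623,414.

$623,414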